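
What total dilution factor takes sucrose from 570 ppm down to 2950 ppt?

1.93 × 10⁵

Factor = C₀/C_target = 570 ppm / 2950 ppt = 1.93 × 10⁵.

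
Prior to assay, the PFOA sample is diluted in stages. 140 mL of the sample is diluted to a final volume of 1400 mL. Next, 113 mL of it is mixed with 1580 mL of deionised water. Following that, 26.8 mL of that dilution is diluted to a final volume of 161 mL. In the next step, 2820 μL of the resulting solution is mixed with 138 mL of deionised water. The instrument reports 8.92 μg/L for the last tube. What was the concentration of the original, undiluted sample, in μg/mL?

401 μg/mL

Overall dilution factor = 10 × 14.98 × 6.007 × 49.94 = 4.49 × 10⁴.
Original = 8.92 μg/L × 4.49 × 10⁴ = 4.01 × 10⁵ μg/L = 401 μg/mL.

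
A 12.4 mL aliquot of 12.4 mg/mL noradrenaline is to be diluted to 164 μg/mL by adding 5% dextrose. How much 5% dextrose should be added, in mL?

164 μg/mL = 0.164 mg/mL.
V₂ = C₁V₁/C₂ = 12.4 × 12.4 / 0.164 = 938 mL.
Diluent to add = V₂ − V₁ = 938 − 12.4 = 925 mL.

925 mL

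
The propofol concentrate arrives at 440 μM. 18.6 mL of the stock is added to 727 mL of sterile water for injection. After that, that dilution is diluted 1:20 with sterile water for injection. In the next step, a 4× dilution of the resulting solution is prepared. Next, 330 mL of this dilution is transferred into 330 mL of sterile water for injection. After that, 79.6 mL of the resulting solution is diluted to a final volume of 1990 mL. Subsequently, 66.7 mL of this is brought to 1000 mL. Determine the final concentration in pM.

183 pM

Overall dilution factor = 40.09 × 20 × 4 × 2 × 25 × 14.99 = 2.40 × 10⁶.
440 μM / 2.40 × 10⁶ = 1.83 × 10⁻⁴ μM = 183 pM.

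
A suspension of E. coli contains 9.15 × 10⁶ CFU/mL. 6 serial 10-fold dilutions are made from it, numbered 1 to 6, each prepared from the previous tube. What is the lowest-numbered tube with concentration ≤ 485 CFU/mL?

tube 5

Tube n has concentration 9.15 × 10⁶ CFU/mL / 10ⁿ.
Need 10ⁿ ≥ 9.15 × 10⁶ CFU/mL / 485 CFU/mL = 1.89 × 10⁴, so n ≥ 4.28.
First such tube: n = 5.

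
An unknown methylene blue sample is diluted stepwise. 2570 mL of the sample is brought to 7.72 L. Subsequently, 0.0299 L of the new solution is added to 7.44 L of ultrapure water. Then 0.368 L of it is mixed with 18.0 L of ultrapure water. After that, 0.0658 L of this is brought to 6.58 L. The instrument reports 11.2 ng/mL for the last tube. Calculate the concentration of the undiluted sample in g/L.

42.0 g/L

Overall dilution factor = 3.004 × 249.8 × 49.91 × 100 = 3.75 × 10⁶.
Original = 11.2 ng/mL × 3.75 × 10⁶ = 4.20 × 10⁷ ng/mL = 42.0 g/L.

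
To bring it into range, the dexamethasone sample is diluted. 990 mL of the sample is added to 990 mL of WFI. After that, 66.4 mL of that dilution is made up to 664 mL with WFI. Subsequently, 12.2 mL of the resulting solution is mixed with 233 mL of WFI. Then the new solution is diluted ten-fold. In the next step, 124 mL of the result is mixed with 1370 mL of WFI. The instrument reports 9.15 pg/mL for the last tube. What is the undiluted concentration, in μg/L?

443 μg/L

Overall dilution factor = 2 × 10 × 20.10 × 10 × 12.05 = 4.84 × 10⁴.
Original = 9.15 pg/mL × 4.84 × 10⁴ = 4.43 × 10⁵ pg/mL = 443 μg/L.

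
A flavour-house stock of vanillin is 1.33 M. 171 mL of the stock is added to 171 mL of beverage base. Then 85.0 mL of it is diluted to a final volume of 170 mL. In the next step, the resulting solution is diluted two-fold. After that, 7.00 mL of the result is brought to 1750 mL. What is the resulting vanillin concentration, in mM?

Overall dilution factor = 2 × 2 × 2 × 250 = 2000.
1.33 M / 2000 = 6.65 × 10⁻⁴ M = 0.665 mM.

0.665 mM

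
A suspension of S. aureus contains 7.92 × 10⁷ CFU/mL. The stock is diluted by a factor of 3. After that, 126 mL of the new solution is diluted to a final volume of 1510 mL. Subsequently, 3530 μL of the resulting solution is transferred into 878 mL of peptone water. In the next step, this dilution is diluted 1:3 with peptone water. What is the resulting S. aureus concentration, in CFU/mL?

2940 CFU/mL

Overall dilution factor = 3 × 11.98 × 249.7 × 3 = 2.69 × 10⁴.
7.92 × 10⁷ CFU/mL / 2.69 × 10⁴ = 2940 CFU/mL.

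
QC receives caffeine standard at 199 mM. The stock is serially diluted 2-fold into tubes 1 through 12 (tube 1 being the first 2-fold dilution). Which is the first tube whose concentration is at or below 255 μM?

Tube n has concentration 199 mM / 2ⁿ.
Need 2ⁿ ≥ 199 mM / 255 μM = 780, so n ≥ 9.61.
First such tube: n = 10.

tube 10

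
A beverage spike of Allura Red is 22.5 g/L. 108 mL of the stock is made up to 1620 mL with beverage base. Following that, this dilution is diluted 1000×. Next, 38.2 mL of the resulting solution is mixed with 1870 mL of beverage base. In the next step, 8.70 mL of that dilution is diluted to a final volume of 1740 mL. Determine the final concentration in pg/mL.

Overall dilution factor = 15 × 1000 × 49.95 × 200 = 1.50 × 10⁸.
22.5 g/L / 1.50 × 10⁸ = 1.50 × 10⁻⁷ g/L = 150 pg/mL.

150 pg/mL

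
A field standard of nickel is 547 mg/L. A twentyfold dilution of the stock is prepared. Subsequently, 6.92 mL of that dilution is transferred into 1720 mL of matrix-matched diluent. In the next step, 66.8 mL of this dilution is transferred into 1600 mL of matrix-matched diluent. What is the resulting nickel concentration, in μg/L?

4.39 μg/L

Overall dilution factor = 20 × 249.6 × 24.95 = 1.25 × 10⁵.
547 mg/L / 1.25 × 10⁵ = 4.39 × 10⁻³ mg/L = 4.39 μg/L.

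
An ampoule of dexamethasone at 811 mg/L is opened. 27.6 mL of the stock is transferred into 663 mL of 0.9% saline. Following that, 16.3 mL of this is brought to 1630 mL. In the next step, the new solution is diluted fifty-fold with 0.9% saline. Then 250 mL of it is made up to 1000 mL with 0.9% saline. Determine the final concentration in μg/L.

Overall dilution factor = 25.02 × 100 × 50 × 4 = 5.00 × 10⁵.
811 mg/L / 5.00 × 10⁵ = 1.62 × 10⁻³ mg/L = 1.62 μg/L.

1.62 μg/L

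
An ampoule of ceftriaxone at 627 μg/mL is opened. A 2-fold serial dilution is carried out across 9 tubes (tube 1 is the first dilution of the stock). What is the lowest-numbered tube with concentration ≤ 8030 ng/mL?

tube 7

Tube n has concentration 627 μg/mL / 2ⁿ.
Need 2ⁿ ≥ 627 μg/mL / 8030 ng/mL = 78.1, so n ≥ 6.29.
First such tube: n = 7.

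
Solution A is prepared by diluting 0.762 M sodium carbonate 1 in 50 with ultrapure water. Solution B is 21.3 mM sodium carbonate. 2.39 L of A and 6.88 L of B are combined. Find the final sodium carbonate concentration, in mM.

19.7 mM

C_A = 0.762 M / 50 = 0.0152 M.
C_B = 21.3 mM = 0.0213 M.
C_mix = (C_A·V_A + C_B·V_B)/(V_A + V_B) = (0.0152×2.39 + 0.0213×6.88) / 9.270 = 0.0197 M = 19.7 mM.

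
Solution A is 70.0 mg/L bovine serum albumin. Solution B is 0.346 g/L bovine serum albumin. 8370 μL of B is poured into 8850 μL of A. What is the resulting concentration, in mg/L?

204 mg/L

C_B = 0.346 g/L = 346 mg/L.
C_mix = (C_A·V_A + C_B·V_B)/(V_A + V_B) = (70.0×8850 + 346×8370) / 17220 = 204 mg/L.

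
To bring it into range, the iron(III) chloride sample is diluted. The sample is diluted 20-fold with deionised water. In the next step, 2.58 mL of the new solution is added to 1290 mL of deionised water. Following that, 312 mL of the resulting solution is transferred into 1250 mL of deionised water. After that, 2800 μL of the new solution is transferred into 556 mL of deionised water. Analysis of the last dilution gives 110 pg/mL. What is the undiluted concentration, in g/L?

Overall dilution factor = 20 × 501 × 5.006 × 199.6 = 1.00 × 10⁷.
Original = 110 pg/mL × 1.00 × 10⁷ = 1.10 × 10⁹ pg/mL = 1.10 g/L.

1.10 g/L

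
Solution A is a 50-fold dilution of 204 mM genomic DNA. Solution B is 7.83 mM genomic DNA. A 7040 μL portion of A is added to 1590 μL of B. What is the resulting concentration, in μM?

C_A = 204 mM / 50 = 4.08 mM.
C_mix = (C_A·V_A + C_B·V_B)/(V_A + V_B) = (4.08×7040 + 7.83×1590) / 8630 = 4.77 mM = 4770 μM.

4770 μM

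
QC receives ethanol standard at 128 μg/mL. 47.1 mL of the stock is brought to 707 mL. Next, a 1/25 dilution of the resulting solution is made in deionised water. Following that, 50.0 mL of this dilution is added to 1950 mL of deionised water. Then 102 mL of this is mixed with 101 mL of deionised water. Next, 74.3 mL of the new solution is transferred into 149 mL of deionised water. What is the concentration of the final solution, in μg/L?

Overall dilution factor = 15.01 × 25 × 40 × 1.990 × 3.005 = 8.98 × 10⁴.
128 μg/mL / 8.98 × 10⁴ = 1.43 × 10⁻³ μg/mL = 1.43 μg/L.

1.43 μg/L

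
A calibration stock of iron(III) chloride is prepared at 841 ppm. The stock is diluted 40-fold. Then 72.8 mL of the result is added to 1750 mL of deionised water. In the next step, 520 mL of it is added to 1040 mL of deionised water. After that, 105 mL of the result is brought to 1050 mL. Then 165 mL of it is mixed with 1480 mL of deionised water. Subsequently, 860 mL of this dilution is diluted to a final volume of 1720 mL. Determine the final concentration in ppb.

Overall dilution factor = 40 × 25.04 × 3 × 10 × 9.970 × 2 = 5.99 × 10⁵.
841 ppm / 5.99 × 10⁵ = 1.40 × 10⁻³ ppm = 1.40 ppb.

1.40 ppb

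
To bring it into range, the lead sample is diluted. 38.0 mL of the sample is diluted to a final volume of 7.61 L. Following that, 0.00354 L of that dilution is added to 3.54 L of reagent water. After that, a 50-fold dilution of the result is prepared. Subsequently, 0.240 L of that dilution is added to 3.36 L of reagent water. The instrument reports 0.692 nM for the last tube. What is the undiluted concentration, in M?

0.104 M

Overall dilution factor = 200.3 × 1001 × 50 × 15 = 1.50 × 10⁸.
Original = 0.692 nM × 1.50 × 10⁸ = 1.04 × 10⁸ nM = 0.104 M.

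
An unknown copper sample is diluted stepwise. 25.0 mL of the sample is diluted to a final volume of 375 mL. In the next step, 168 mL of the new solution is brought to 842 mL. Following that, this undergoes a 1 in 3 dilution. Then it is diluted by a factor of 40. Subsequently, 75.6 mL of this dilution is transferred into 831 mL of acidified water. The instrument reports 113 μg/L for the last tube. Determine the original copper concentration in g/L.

12.2 g/L

Overall dilution factor = 15 × 5.012 × 3 × 40 × 11.99 = 1.08 × 10⁵.
Original = 113 μg/L × 1.08 × 10⁵ = 1.22 × 10⁷ μg/L = 12.2 g/L.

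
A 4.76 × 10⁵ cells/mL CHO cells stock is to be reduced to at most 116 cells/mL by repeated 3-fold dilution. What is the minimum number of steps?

8

Need 3ⁿ ≥ 4103, so n ≥ log(4103)/log(3) = 7.57.
Minimum whole steps: n = 8.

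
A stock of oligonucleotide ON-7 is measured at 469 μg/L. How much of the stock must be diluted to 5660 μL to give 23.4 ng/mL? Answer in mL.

23.4 ng/mL = 23.4 μg/L.
V₁ = C₂V₂/C₁ = 23.4 × 5660 / 469 = 282 μL = 0.282 mL.

0.282 mL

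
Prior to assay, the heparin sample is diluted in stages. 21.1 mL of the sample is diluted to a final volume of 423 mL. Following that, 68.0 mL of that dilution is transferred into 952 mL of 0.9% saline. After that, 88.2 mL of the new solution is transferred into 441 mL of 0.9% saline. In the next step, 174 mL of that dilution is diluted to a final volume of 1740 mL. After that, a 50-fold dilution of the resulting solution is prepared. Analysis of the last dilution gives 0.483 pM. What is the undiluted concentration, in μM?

Overall dilution factor = 20.05 × 15 × 6 × 10 × 50 = 9.02 × 10⁵.
Original = 0.483 pM × 9.02 × 10⁵ = 4.36 × 10⁵ pM = 0.436 μM.

0.436 μM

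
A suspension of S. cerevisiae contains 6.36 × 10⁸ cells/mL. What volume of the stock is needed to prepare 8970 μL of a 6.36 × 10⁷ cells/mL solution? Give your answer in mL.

0.897 mL

V₁ = C₂V₂/C₁ = 6.36 × 10⁷ × 8970 / 6.36 × 10⁸ = 897 μL = 0.897 mL.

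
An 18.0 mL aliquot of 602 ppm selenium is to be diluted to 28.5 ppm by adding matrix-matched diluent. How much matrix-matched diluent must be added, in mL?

362 mL

V₂ = C₁V₁/C₂ = 602 × 18.0 / 28.5 = 380 mL.
Diluent to add = V₂ − V₁ = 380 − 18.0 = 362 mL.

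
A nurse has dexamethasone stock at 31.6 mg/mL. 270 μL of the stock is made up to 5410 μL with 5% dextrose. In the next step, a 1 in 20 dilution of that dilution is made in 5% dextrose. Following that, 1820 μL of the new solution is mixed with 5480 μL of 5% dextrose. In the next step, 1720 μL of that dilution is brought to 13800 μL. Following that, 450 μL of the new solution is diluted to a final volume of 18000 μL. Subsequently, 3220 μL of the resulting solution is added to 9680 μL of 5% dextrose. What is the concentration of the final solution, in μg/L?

15.3 μg/L

Overall dilution factor = 20.04 × 20 × 4.011 × 8.023 × 40 × 4.006 = 2.07 × 10⁶.
31.6 mg/mL / 2.07 × 10⁶ = 1.53 × 10⁻⁵ mg/mL = 15.3 μg/L.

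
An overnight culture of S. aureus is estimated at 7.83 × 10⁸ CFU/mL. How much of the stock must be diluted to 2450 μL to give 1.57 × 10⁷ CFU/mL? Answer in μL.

49.1 μL

V₁ = C₂V₂/C₁ = 1.57 × 10⁷ × 2450 / 7.83 × 10⁸ = 49.1 μL.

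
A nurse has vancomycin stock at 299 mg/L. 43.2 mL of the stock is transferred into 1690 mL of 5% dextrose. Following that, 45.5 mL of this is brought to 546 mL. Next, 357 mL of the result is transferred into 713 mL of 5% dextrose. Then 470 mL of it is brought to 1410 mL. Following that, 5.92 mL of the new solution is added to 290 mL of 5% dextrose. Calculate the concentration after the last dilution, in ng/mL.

1.38 ng/mL

Overall dilution factor = 40.12 × 12 × 2.997 × 3 × 49.99 = 2.16 × 10⁵.
299 mg/L / 2.16 × 10⁵ = 1.38 × 10⁻³ mg/L = 1.38 ng/mL.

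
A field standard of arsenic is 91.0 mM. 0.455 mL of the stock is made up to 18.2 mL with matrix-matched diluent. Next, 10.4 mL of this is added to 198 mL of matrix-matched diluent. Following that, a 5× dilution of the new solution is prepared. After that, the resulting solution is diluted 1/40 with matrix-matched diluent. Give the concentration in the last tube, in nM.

Overall dilution factor = 40 × 20.04 × 5 × 40 = 1.60 × 10⁵.
91.0 mM / 1.60 × 10⁵ = 5.68 × 10⁻⁴ mM = 568 nM.

568 nM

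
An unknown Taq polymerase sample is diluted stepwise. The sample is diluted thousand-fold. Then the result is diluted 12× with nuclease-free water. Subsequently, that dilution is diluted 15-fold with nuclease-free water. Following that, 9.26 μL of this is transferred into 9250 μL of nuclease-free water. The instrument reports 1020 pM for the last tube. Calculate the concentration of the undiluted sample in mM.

Overall dilution factor = 1000 × 12 × 15 × 999.9 = 1.80 × 10⁸.
Original = 1020 pM × 1.80 × 10⁸ = 1.84 × 10¹¹ pM = 184 mM.

184 mM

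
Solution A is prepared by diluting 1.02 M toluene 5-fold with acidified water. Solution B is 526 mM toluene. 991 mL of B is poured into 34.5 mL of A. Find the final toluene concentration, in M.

C_A = 1.02 M / 5 = 0.204 M.
C_B = 526 mM = 0.526 M.
C_mix = (C_A·V_A + C_B·V_B)/(V_A + V_B) = (0.204×34.5 + 0.526×991) / 1026 = 0.515 M.

0.515 M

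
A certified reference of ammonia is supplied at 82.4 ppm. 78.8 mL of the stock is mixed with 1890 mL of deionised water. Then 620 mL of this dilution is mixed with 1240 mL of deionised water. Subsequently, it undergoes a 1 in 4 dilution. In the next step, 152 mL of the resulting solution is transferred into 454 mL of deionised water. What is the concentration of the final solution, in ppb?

68.9 ppb

Overall dilution factor = 24.98 × 3 × 4 × 3.987 = 1195.
82.4 ppm / 1195 = 0.0689 ppm = 68.9 ppb.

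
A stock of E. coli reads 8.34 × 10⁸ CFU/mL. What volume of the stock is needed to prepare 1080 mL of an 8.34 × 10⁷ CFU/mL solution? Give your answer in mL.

108 mL

V₁ = C₂V₂/C₁ = 8.34 × 10⁷ × 1080 / 8.34 × 10⁸ = 108 mL.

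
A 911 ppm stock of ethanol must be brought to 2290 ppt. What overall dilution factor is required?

3.98 × 10⁵

Factor = C₀/C_target = 911 ppm / 2290 ppt = 3.98 × 10⁵.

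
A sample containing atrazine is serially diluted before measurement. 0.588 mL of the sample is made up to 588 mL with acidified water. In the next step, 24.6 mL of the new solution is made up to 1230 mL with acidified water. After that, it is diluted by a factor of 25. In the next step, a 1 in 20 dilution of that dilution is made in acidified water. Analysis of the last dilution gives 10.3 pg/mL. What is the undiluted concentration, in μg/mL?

258 μg/mL

Overall dilution factor = 1000 × 50 × 25 × 20 = 2.50 × 10⁷.
Original = 10.3 pg/mL × 2.50 × 10⁷ = 2.58 × 10⁸ pg/mL = 258 μg/mL.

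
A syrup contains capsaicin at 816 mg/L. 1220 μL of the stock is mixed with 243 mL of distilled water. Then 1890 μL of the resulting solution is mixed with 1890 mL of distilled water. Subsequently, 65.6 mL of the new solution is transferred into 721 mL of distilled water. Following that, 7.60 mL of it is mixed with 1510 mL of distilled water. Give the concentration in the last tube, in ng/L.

Overall dilution factor = 200.2 × 1001 × 11.99 × 199.7 = 4.80 × 10⁸.
816 mg/L / 4.80 × 10⁸ = 1.70 × 10⁻⁶ mg/L = 1.70 ng/L.

1.70 ng/L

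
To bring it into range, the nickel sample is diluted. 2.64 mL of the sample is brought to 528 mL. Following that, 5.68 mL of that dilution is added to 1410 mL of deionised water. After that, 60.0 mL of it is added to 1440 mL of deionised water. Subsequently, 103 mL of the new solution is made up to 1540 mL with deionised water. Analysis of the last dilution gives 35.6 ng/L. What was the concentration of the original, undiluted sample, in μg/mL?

Overall dilution factor = 200 × 249.2 × 25 × 14.95 = 1.86 × 10⁷.
Original = 35.6 ng/L × 1.86 × 10⁷ = 6.63 × 10⁸ ng/L = 663 μg/mL.

663 μg/mL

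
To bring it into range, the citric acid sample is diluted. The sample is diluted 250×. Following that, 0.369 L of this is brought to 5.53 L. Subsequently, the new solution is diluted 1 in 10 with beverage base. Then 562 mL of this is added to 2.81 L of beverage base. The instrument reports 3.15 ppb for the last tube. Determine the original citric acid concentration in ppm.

Overall dilution factor = 250 × 14.99 × 10 × 6 = 2.25 × 10⁵.
Original = 3.15 ppb × 2.25 × 10⁵ = 7.08 × 10⁵ ppb = 708 ppm.

708 ppm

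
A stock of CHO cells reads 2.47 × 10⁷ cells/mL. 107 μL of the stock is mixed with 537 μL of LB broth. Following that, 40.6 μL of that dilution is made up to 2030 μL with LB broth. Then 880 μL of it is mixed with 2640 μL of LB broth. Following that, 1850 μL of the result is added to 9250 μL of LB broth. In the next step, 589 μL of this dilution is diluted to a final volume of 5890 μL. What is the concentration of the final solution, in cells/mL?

342 cells/mL

Overall dilution factor = 6.019 × 50 × 4 × 6 × 10 = 7.22 × 10⁴.
2.47 × 10⁷ cells/mL / 7.22 × 10⁴ = 342 cells/mL.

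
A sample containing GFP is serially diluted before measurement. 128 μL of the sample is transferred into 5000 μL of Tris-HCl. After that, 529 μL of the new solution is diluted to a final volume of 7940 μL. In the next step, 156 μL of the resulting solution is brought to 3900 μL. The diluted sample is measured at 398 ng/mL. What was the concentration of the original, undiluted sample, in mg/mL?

5.98 mg/mL

Overall dilution factor = 40.06 × 15.01 × 25 = 1.50 × 10⁴.
Original = 398 ng/mL × 1.50 × 10⁴ = 5.98 × 10⁶ ng/mL = 5.98 mg/mL.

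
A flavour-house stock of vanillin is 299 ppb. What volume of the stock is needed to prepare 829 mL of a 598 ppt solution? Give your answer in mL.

598 ppt = 0.598 ppb.
V₁ = C₂V₂/C₁ = 0.598 × 829 / 299 = 1.66 mL.

1.66 mL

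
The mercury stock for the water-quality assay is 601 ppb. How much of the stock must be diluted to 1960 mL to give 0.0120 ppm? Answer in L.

0.0391 L

0.0120 ppm = 12.0 ppb.
V₁ = C₂V₂/C₁ = 12.0 × 1960 / 601 = 39.1 mL = 0.0391 L.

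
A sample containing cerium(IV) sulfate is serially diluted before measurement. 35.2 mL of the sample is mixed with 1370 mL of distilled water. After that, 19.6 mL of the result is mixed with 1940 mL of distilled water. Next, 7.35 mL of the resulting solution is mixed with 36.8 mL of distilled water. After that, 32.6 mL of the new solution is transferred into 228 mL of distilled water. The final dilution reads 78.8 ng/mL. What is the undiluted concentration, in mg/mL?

15.1 mg/mL

Overall dilution factor = 39.92 × 99.98 × 6.007 × 7.994 = 1.92 × 10⁵.
Original = 78.8 ng/mL × 1.92 × 10⁵ = 1.51 × 10⁷ ng/mL = 15.1 mg/mL.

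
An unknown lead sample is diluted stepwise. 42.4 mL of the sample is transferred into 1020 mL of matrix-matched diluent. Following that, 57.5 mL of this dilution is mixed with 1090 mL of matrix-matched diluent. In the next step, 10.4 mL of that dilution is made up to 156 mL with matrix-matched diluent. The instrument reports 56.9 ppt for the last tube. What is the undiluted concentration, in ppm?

Overall dilution factor = 25.06 × 19.96 × 15 = 7501.
Original = 56.9 ppt × 7501 = 4.27 × 10⁵ ppt = 0.427 ppm.

0.427 ppm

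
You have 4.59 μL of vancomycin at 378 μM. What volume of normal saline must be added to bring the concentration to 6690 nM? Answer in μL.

6690 nM = 6.69 μM.
V₂ = C₁V₁/C₂ = 378 × 4.59 / 6.69 = 259 μL.
Diluent to add = V₂ − V₁ = 259 − 4.59 = 255 μL.

255 μL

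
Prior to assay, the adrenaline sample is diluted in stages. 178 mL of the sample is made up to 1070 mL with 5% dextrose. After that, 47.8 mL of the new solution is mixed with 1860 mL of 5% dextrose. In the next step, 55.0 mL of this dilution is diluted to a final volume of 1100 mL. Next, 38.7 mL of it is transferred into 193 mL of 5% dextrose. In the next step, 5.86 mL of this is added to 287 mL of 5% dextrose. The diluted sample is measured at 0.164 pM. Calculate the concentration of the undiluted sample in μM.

Overall dilution factor = 6.011 × 39.91 × 20 × 5.987 × 49.98 = 1.44 × 10⁶.
Original = 0.164 pM × 1.44 × 10⁶ = 2.35 × 10⁵ pM = 0.235 μM.

0.235 μM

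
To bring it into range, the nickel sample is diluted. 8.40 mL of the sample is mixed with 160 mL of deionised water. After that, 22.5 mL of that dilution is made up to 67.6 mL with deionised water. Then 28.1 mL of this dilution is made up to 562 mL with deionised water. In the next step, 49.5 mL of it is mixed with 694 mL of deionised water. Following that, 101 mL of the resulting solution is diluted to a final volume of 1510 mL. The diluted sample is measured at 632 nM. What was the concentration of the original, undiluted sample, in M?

0.171 M

Overall dilution factor = 20.05 × 3.004 × 20 × 15.02 × 14.95 = 2.71 × 10⁵.
Original = 632 nM × 2.71 × 10⁵ = 1.71 × 10⁸ nM = 0.171 M.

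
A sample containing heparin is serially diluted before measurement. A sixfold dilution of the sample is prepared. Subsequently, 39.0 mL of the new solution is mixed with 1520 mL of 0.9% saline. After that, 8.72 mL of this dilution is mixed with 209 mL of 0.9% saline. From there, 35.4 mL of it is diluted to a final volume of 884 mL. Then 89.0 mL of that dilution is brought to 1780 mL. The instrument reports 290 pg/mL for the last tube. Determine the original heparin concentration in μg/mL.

867 μg/mL

Overall dilution factor = 6 × 39.97 × 24.97 × 24.97 × 20 = 2.99 × 10⁶.
Original = 290 pg/mL × 2.99 × 10⁶ = 8.67 × 10⁸ pg/mL = 867 μg/mL.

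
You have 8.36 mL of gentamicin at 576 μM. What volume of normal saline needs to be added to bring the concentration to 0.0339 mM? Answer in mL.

0.0339 mM = 33.9 μM.
V₂ = C₁V₁/C₂ = 576 × 8.36 / 33.9 = 142 mL.
Diluent to add = V₂ − V₁ = 142 − 8.36 = 134 mL.

134 mL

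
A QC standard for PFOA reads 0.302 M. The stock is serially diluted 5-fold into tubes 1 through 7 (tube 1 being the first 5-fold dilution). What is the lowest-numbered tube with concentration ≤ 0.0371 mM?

tube 6

Tube n has concentration 0.302 M / 5ⁿ.
Need 5ⁿ ≥ 0.302 M / 0.0371 mM = 8140, so n ≥ 5.59.
First such tube: n = 6.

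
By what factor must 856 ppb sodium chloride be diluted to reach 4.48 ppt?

Factor = C₀/C_target = 856 ppb / 4.48 ppt = 1.91 × 10⁵.

1.91 × 10⁵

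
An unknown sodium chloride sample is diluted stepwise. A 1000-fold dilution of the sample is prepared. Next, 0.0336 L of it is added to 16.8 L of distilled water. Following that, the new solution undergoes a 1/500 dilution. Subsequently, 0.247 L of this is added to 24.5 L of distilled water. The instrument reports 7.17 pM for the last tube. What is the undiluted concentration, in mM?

Overall dilution factor = 1000 × 501 × 500 × 100.2 = 2.51 × 10¹⁰.
Original = 7.17 pM × 2.51 × 10¹⁰ = 1.80 × 10¹¹ pM = 180 mM.

180 mM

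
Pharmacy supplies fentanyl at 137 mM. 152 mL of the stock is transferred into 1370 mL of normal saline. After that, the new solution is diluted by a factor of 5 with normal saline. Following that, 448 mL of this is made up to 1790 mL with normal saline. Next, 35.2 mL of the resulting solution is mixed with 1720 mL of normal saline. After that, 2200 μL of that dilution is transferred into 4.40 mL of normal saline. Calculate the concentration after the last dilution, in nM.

4580 nM

Overall dilution factor = 10.01 × 5 × 3.996 × 49.86 × 3 = 2.99 × 10⁴.
137 mM / 2.99 × 10⁴ = 4.58 × 10⁻³ mM = 4580 nM.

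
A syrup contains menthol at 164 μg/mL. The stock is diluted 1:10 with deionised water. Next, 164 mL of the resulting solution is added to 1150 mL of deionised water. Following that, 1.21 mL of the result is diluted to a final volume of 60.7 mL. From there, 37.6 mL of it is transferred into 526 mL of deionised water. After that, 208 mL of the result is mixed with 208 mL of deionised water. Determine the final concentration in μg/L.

1.36 μg/L

Overall dilution factor = 10 × 8.012 × 50.17 × 14.99 × 2 = 1.20 × 10⁵.
164 μg/mL / 1.20 × 10⁵ = 1.36 × 10⁻³ μg/mL = 1.36 μg/L.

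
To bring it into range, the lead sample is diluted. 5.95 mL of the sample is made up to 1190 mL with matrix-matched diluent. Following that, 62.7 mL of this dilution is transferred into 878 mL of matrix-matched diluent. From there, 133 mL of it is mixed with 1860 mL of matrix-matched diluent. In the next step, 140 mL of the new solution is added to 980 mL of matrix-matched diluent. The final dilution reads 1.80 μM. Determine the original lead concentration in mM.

647 mM

Overall dilution factor = 200 × 15.00 × 14.98 × 8 = 3.60 × 10⁵.
Original = 1.80 μM × 3.60 × 10⁵ = 6.47 × 10⁵ μM = 647 mM.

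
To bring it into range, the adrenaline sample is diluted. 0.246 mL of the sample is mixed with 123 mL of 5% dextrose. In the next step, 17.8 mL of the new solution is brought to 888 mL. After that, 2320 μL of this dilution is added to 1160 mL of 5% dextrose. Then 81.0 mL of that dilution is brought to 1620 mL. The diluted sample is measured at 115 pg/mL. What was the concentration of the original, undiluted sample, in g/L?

Overall dilution factor = 501 × 49.89 × 501 × 20 = 2.50 × 10⁸.
Original = 115 pg/mL × 2.50 × 10⁸ = 2.88 × 10¹⁰ pg/mL = 28.8 g/L.

28.8 g/L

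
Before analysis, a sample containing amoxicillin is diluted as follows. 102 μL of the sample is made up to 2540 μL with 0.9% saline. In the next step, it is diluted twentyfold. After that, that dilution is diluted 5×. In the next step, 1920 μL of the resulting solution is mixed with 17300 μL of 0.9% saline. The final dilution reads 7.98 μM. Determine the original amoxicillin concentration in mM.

199 mM

Overall dilution factor = 24.90 × 20 × 5 × 10.01 = 2.49 × 10⁴.
Original = 7.98 μM × 2.49 × 10⁴ = 1.99 × 10⁵ μM = 199 mM.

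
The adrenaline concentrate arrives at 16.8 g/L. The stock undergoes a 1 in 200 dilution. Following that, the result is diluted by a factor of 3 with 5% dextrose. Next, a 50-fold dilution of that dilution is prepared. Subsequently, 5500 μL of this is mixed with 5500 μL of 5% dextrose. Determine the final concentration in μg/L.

280 μg/L

Overall dilution factor = 200 × 3 × 50 × 2 = 6.00 × 10⁴.
16.8 g/L / 6.00 × 10⁴ = 2.80 × 10⁻⁴ g/L = 280 μg/L.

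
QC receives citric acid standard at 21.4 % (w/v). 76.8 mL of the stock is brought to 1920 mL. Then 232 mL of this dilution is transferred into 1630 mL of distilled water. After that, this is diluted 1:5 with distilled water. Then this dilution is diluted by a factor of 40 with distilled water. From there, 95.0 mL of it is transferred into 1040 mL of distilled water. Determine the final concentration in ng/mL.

Overall dilution factor = 25 × 8.026 × 5 × 40 × 11.95 = 4.79 × 10⁵.
21.4 % (w/v) / 4.79 × 10⁵ = 4.46 × 10⁻⁵ % (w/v) = 446 ng/mL.

446 ng/mL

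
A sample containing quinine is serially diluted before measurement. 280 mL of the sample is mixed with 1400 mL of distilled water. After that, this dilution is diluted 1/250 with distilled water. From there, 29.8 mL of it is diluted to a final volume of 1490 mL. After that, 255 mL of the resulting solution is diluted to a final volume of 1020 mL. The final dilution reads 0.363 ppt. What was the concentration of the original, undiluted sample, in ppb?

109 ppb

Overall dilution factor = 6 × 250 × 50 × 4 = 3.00 × 10⁵.
Original = 0.363 ppt × 3.00 × 10⁵ = 1.09 × 10⁵ ppt = 109 ppb.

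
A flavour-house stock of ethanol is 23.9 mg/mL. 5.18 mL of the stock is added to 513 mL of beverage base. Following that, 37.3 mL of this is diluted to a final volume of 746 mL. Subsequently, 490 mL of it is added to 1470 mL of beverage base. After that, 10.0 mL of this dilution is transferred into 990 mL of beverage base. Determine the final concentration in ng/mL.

29.9 ng/mL

Overall dilution factor = 100.0 × 20 × 4 × 100 = 8.00 × 10⁵.
23.9 mg/mL / 8.00 × 10⁵ = 2.99 × 10⁻⁵ mg/mL = 29.9 ng/mL.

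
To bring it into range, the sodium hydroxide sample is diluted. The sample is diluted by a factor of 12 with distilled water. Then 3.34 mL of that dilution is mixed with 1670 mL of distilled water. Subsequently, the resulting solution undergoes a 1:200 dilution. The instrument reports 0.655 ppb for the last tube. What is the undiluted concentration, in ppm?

Overall dilution factor = 12 × 501 × 200 = 1.20 × 10⁶.
Original = 0.655 ppb × 1.20 × 10⁶ = 7.88 × 10⁵ ppb = 788 ppm.

788 ppm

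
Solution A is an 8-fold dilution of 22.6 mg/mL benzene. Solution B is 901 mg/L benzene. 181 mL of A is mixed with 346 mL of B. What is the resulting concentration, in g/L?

C_A = 22.6 mg/mL / 8 = 2.83 mg/mL.
C_B = 901 mg/L = 0.901 mg/mL.
C_mix = (C_A·V_A + C_B·V_B)/(V_A + V_B) = (2.83×181 + 0.901×346) / 527.0 = 1.56 mg/mL = 1.56 g/L.

1.56 g/L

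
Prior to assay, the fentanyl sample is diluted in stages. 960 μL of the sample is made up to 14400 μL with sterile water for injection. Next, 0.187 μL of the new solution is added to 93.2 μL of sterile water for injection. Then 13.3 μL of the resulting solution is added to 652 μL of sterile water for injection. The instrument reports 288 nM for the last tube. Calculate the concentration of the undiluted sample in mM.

108 mM

Overall dilution factor = 15 × 499.4 × 50.02 = 3.75 × 10⁵.
Original = 288 nM × 3.75 × 10⁵ = 1.08 × 10⁸ nM = 108 mM.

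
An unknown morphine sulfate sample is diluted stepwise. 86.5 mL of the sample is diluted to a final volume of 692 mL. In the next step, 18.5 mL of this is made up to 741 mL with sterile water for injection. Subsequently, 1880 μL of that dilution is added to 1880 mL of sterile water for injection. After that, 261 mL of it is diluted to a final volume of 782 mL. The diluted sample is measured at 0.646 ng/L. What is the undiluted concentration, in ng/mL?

621 ng/mL

Overall dilution factor = 8 × 40.05 × 1001 × 2.996 = 9.61 × 10⁵.
Original = 0.646 ng/L × 9.61 × 10⁵ = 6.21 × 10⁵ ng/L = 621 ng/mL.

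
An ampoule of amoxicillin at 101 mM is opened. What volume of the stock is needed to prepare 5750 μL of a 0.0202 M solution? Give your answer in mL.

1.15 mL

0.0202 M = 20.2 mM.
V₁ = C₂V₂/C₁ = 20.2 × 5750 / 101 = 1150 μL = 1.15 mL.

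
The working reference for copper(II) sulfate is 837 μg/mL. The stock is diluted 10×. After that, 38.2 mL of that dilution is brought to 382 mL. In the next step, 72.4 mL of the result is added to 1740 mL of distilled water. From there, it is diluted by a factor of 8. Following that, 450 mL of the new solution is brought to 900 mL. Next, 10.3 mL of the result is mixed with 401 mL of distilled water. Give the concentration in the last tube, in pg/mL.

523 pg/mL

Overall dilution factor = 10 × 10 × 25.03 × 8 × 2 × 39.93 = 1.60 × 10⁶.
837 μg/mL / 1.60 × 10⁶ = 5.23 × 10⁻⁴ μg/mL = 523 pg/mL.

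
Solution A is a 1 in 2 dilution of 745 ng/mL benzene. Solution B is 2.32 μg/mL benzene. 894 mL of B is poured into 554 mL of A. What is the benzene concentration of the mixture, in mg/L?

C_A = 745 ng/mL / 2 = 372 ng/mL.
C_B = 2.32 μg/mL = 2320 ng/mL.
C_mix = (C_A·V_A + C_B·V_B)/(V_A + V_B) = (372×554 + 2320×894) / 1448 = 1575 ng/mL = 1.57 mg/L.

1.57 mg/L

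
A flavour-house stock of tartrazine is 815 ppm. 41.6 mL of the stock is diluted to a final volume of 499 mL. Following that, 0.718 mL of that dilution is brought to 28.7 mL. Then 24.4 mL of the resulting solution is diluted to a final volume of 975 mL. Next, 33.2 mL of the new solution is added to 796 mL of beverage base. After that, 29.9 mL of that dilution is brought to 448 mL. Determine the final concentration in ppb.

0.114 ppb

Overall dilution factor = 12.00 × 39.97 × 39.96 × 24.98 × 14.98 = 7.17 × 10⁶.
815 ppm / 7.17 × 10⁶ = 1.14 × 10⁻⁴ ppm = 0.114 ppb.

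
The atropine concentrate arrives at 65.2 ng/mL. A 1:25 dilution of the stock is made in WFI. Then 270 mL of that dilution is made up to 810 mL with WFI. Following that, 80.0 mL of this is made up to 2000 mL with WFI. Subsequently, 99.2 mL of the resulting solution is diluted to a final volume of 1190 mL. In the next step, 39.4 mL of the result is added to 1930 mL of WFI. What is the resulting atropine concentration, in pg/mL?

0.0580 pg/mL

Overall dilution factor = 25 × 3 × 25 × 12.00 × 49.98 = 1.12 × 10⁶.
65.2 ng/mL / 1.12 × 10⁶ = 5.80 × 10⁻⁵ ng/mL = 0.0580 pg/mL.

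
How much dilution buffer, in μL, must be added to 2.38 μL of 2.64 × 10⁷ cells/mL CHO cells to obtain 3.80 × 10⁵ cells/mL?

V₂ = C₁V₁/C₂ = 2.64 × 10⁷ × 2.38 / 3.80 × 10⁵ = 165 μL.
Diluent to add = V₂ − V₁ = 165 − 2.38 = 163 μL.

163 μL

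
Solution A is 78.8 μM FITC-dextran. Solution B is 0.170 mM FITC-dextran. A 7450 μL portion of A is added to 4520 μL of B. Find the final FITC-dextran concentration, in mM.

0.113 mM

C_B = 0.170 mM = 170 μM.
C_mix = (C_A·V_A + C_B·V_B)/(V_A + V_B) = (78.8×7450 + 170×4520) / 11970 = 113 μM = 0.113 mM.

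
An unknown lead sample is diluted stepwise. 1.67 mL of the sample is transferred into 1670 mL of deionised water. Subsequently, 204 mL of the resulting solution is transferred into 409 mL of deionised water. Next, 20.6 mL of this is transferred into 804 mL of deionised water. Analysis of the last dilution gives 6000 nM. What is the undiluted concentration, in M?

Overall dilution factor = 1001 × 3.005 × 40.03 = 1.20 × 10⁵.
Original = 6000 nM × 1.20 × 10⁵ = 7.22 × 10⁸ nM = 0.722 M.

0.722 M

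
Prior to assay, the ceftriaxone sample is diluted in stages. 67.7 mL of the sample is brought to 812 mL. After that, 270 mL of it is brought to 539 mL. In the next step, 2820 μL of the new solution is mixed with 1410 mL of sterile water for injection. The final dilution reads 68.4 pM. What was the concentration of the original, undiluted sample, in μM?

Overall dilution factor = 11.99 × 1.996 × 501 = 1.20 × 10⁴.
Original = 68.4 pM × 1.20 × 10⁴ = 8.21 × 10⁵ pM = 0.821 μM.

0.821 μM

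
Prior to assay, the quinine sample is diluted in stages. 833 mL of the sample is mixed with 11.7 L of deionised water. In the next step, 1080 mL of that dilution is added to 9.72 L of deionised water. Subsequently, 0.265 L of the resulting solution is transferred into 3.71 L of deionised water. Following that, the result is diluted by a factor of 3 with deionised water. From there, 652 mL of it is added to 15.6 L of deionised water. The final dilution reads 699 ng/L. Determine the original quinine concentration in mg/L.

118 mg/L

Overall dilution factor = 15.05 × 10 × 15 × 3 × 24.93 = 1.69 × 10⁵.
Original = 699 ng/L × 1.69 × 10⁵ = 1.18 × 10⁸ ng/L = 118 mg/L.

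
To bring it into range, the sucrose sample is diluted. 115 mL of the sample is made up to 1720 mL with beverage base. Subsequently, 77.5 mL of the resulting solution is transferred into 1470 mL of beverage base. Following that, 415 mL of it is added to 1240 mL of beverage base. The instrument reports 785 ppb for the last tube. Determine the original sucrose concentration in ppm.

935 ppm

Overall dilution factor = 14.96 × 19.97 × 3.988 = 1191.
Original = 785 ppb × 1191 = 9.35 × 10⁵ ppb = 935 ppm.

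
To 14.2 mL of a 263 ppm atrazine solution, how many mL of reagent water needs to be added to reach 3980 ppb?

3980 ppb = 3.98 ppm.
V₂ = C₁V₁/C₂ = 263 × 14.2 / 3.98 = 938 mL.
Diluent to add = V₂ − V₁ = 938 − 14.2 = 924 mL.

924 mL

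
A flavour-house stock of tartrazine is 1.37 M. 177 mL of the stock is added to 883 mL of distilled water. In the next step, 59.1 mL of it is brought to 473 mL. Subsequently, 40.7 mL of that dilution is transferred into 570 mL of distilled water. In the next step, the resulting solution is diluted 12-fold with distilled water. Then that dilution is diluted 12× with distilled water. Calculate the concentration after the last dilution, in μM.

Overall dilution factor = 5.989 × 8.003 × 15.00 × 12 × 12 = 1.04 × 10⁵.
1.37 M / 1.04 × 10⁵ = 1.32 × 10⁻⁵ M = 13.2 μM.

13.2 μM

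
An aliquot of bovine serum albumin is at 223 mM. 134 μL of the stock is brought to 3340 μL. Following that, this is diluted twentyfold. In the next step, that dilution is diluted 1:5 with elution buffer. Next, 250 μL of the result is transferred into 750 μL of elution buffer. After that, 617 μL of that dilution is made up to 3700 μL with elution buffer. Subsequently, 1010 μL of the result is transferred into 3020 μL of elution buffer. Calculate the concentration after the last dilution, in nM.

Overall dilution factor = 24.93 × 20 × 5 × 4 × 5.997 × 3.990 = 2.39 × 10⁵.
223 mM / 2.39 × 10⁵ = 9.35 × 10⁻⁴ mM = 935 nM.

935 nM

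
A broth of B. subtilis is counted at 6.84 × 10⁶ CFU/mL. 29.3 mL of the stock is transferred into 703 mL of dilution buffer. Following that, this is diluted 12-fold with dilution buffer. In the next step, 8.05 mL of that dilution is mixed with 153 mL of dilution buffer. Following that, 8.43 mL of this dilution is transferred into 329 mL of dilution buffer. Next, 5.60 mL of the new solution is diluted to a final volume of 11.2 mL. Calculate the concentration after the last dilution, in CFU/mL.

Overall dilution factor = 24.99 × 12 × 20.01 × 40.03 × 2 = 4.80 × 10⁵.
6.84 × 10⁶ CFU/mL / 4.80 × 10⁵ = 14.2 CFU/mL.

14.2 CFU/mL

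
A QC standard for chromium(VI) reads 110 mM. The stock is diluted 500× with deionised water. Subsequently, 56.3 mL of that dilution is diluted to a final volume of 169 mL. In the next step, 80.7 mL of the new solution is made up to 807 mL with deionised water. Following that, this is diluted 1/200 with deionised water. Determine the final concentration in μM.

0.0366 μM

Overall dilution factor = 500 × 3.002 × 10 × 200 = 3.00 × 10⁶.
110 mM / 3.00 × 10⁶ = 3.66 × 10⁻⁵ mM = 0.0366 μM.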